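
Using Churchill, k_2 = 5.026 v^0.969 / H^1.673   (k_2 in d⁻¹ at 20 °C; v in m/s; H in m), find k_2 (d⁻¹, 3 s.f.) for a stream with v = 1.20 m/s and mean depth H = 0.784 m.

k_2 ≈ 9.01 d⁻¹

k_2 = 5.026 × 1.20^0.969 / 0.784^1.673 = 5.026 × 1.193 / 0.6656 = 9.011 d⁻¹.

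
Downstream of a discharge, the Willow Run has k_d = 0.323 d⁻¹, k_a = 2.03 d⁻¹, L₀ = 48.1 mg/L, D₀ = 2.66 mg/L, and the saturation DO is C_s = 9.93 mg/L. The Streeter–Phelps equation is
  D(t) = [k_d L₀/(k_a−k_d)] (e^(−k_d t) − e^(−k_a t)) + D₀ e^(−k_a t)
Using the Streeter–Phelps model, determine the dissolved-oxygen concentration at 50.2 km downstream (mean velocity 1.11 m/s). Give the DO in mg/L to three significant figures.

Travel time t = x/v = 50.2 km / (1.11 m/s) = 50200 m / 1.11 m/s = 45230 s = 0.5234 d.
k_d L₀/(k_a−k_d) = 0.323×48.1/(2.03−0.323) = 15.54/1.707 = 9.102 mg/L.
e^(−k_d t) = e^(−0.323×0.5234) = 0.8444; e^(−k_a t) = e^(−2.03×0.5234) = 0.3456.
D = 9.102 × (0.8444 − 0.3456) + 2.66 × 0.3456 = 4.541 + 0.9192 = 5.460 mg/L.
DO = C_s − D = 9.93 − 5.460 = 4.470 mg/L.

DO ≈ 4.47 mg/L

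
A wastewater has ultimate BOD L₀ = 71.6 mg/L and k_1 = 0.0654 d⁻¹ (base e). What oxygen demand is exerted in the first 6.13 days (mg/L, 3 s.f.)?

y_t = L₀(1 − e^(−k_1 t)) = 71.6 × (1 − e^(−0.0654×6.13))
= 71.6 × (1 − 0.6697) = 71.6 × 0.3303 = 23.65 mg/L.

y ≈ 23.6 mg/L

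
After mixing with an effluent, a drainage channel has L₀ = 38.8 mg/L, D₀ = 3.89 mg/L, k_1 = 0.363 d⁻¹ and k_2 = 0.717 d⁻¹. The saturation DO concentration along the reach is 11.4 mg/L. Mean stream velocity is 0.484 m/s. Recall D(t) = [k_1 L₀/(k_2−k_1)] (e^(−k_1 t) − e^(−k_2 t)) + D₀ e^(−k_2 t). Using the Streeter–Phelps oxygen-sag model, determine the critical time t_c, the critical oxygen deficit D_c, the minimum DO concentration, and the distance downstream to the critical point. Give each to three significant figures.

t_c ≈ 1.63 d; D_c ≈ 10.9 mg/L; min DO ≈ 0.538 mg/L; x_c ≈ 68.3 km

At the critical point dD/dt = 0, so k_1 L₀ e^(−k_1 t) = k_2 D. Substituting D(t) from the Streeter–Phelps equation and solving for t gives
t_c = ln[(k_2/k_1)(1 − D₀(k_2−k_1)/(k_1 L₀))] / (k_2−k_1).
Here k_2−k_1 = 0.3540 d⁻¹ and 1 − D₀(k_2−k_1)/(k_1 L₀) = 1 − 3.89×0.3540/(0.363×38.8) = 0.9022, so
t_c = ln(1.975 × 0.9022) / 0.3540 = 0.5778 / 0.3540 = 1.632 d.
D_c = (k_1/k_2) L₀ e^(−k_1 t_c) = (0.363/0.717) × 38.8 × e^(−0.363×1.632) = 0.5063 × 38.8 × 0.5530 = 10.86 mg/L.
Minimum DO = C_s − D_c = 11.4 − 10.86 = 0.5380 mg/L.
x_c = v t_c = 0.484 m/s × 1.632 d × 86400 s/d = 68250 m ≈ 68.3 km.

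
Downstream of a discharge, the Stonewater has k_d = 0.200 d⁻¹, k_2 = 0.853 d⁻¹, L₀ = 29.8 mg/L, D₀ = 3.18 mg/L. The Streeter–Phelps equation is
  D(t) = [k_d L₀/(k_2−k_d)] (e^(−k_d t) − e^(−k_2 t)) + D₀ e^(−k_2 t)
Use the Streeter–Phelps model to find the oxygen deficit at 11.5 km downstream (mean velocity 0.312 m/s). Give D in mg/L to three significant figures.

D ≈ 4.25 mg/L

Travel time t = x/v = 11.5 km / (0.312 m/s) = 11500 m / 0.312 m/s = 36860 s = 0.4266 d.
k_d L₀/(k_2−k_d) = 0.200×29.8/(0.853−0.200) = 5.960/0.6530 = 9.127 mg/L.
e^(−k_d t) = e^(−0.200×0.4266) = 0.9182; e^(−k_2 t) = e^(−0.853×0.4266) = 0.6950.
D = 9.127 × (0.9182 − 0.6950) + 3.18 × 0.6950 = 2.038 + 2.210 = 4.248 mg/L.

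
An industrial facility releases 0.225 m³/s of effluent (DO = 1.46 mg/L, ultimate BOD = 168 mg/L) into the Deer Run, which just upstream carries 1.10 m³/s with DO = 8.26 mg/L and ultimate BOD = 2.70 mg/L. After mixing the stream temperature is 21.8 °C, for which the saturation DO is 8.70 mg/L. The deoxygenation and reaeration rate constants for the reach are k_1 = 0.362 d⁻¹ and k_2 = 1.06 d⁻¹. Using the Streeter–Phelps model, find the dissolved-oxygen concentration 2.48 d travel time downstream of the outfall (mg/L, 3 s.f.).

Mixed DO = (1.10×8.26 + 0.225×1.46)/(1.10+0.225) = 9.415/1.325 = 7.105 mg/L.
Mixed L₀ = (1.10×2.70 + 0.225×168)/(1.325) = 40.77/1.325 = 30.77 mg/L.
Initial deficit D₀ = C_s − DO₀ = 8.70 − 7.105 = 1.595 mg/L.
D(2.48) = [0.362×30.77/(1.06−0.362)](e^(−0.362×2.48) − e^(−1.06×2.48)) + 1.595 e^(−1.06×2.48)
= 15.96 × (0.4075 − 0.07217) + 1.595 × 0.07217 = 5.466 mg/L.
DO = 8.70 − 5.466 = 3.234 mg/L.

DO ≈ 3.23 mg/L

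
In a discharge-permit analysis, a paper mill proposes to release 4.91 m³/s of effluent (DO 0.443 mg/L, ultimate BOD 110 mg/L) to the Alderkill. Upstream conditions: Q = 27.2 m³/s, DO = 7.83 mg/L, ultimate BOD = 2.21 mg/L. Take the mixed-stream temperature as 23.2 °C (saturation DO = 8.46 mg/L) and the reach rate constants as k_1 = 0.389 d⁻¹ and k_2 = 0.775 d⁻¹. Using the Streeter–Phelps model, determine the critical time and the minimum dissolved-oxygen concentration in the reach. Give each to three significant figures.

Mixed DO = (27.2×7.83 + 4.91×0.443)/(27.2+4.91) = 215.2/32.11 = 6.700 mg/L.
Mixed L₀ = (27.2×2.21 + 4.91×110)/(32.11) = 600.2/32.11 = 18.69 mg/L.
Initial deficit D₀ = C_s − DO₀ = 8.46 − 6.700 = 1.760 mg/L.
t_c = (1/0.3860) ln[(0.775/0.389)(1 − 1.760×0.3860/(0.389×18.69))] = 2.591 × ln(1.806) = 1.532 d.
D_c = (0.389/0.775) × 18.69 × e^(−0.389×1.532) = 0.5019 × 18.69 × 0.5511 = 5.171 mg/L.
Minimum DO = 8.46 − 5.171 = 3.289 mg/L.

t_c ≈ 1.53 d; minimum DO ≈ 3.29 mg/L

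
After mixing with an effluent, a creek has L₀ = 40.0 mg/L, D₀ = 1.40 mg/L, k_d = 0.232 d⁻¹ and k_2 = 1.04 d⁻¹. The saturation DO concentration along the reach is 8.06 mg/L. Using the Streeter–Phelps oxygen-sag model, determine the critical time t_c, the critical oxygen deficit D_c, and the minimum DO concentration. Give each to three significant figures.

t_c ≈ 1.70 d; D_c ≈ 6.02 mg/L; min DO ≈ 2.04 mg/L

With k_2/k_d = 4.483 and 1 − D₀(k_2−k_d)/(k_d L₀) = 0.8781,
t_c = ln(4.483 × 0.8781) / (1.04 − 0.232) = ln(3.936) / 0.8080 = 1.370/0.8080 = 1.696 d.
L(t_c) = L₀ e^(−k_d t_c) = 40.0 × 0.6747 = 26.99 mg/L, and at the critical point k_2 D_c = k_d L, so D_c = (0.232/1.04) × 26.99 = 6.021 mg/L.
Minimum DO = C_s − D_c = 8.06 − 6.021 = 2.039 mg/L.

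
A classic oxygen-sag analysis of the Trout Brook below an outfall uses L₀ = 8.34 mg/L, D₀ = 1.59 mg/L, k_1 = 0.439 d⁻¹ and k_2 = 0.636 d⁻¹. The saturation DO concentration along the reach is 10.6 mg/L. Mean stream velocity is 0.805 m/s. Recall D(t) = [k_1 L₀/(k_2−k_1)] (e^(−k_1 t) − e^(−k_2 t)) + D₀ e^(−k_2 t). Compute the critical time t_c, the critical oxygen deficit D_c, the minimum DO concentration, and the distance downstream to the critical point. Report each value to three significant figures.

t_c = [1/(k_2−k_1)] ln[(k_2/k_1)(1 − D₀(k_2−k_1)/(k_1 L₀))]
= [1/(0.636−0.439)] ln[(0.636/0.439)(1 − 1.59×0.1970/(0.439×8.34))]
= (1/0.1970) ln[1.449 × 0.9144] = 5.076 × ln(1.325) = 5.076 × 0.2813 = 1.428 d.
L(t_c) = L₀ e^(−k_1 t_c) = 8.34 × 0.5343 = 4.456 mg/L, and at the critical point k_2 D_c = k_1 L, so D_c = (0.439/0.636) × 4.456 = 3.076 mg/L.
Minimum DO = C_s − D_c = 10.6 − 3.076 = 7.524 mg/L.
x_c = v t_c = 0.805 m/s × 1.428 d × 86400 s/d = 99300 m ≈ 99.3 km.

t_c ≈ 1.43 d; D_c ≈ 3.08 mg/L; min DO ≈ 7.52 mg/L; x_c ≈ 99.3 km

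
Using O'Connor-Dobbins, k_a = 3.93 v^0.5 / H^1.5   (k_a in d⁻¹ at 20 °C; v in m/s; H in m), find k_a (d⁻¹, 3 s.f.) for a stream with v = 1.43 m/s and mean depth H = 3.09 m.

k_a ≈ 0.865 d⁻¹

k_a = 3.93 × 1.43^0.5 / 3.09^1.5 = 3.93 × 1.196 / 5.432 = 0.8652 d⁻¹.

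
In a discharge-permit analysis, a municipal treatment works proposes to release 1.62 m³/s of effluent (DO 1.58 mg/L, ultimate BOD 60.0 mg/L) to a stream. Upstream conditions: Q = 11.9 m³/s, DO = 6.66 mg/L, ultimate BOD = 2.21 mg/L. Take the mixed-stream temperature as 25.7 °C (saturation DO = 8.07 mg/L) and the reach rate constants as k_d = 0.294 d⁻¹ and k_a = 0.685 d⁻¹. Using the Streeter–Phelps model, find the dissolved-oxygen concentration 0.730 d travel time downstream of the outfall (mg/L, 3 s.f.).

Mixed DO = (11.9×6.66 + 1.62×1.58)/(11.9+1.62) = 81.81/13.52 = 6.051 mg/L.
Mixed L₀ = (11.9×2.21 + 1.62×60.0)/(13.52) = 123.5/13.52 = 9.135 mg/L.
Initial deficit D₀ = C_s − DO₀ = 8.07 − 6.051 = 2.019 mg/L.
D(0.730) = [0.294×9.135/(0.685−0.294)](e^(−0.294×0.730) − e^(−0.685×0.730)) + 2.019 e^(−0.685×0.730)
= 6.868 × (0.8068 − 0.6065) + 2.019 × 0.6065 = 2.600 mg/L.
DO = 8.07 − 2.600 = 5.470 mg/L.

DO ≈ 5.47 mg/L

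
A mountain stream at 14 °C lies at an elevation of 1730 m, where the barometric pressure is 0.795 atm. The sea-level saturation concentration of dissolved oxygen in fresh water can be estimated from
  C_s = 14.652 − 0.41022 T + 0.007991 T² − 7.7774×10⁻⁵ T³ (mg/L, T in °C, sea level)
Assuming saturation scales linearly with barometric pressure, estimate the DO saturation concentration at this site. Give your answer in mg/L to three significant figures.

At sea level: C_s = 14.652 − 0.41022×14 + 0.007991×14² − 7.7774×10⁻⁵×14³ = 10.26 mg/L.
Pressure correction: C_s' = 10.26 × 0.795 = 8.158 mg/L.

C_s ≈ 8.16 mg/L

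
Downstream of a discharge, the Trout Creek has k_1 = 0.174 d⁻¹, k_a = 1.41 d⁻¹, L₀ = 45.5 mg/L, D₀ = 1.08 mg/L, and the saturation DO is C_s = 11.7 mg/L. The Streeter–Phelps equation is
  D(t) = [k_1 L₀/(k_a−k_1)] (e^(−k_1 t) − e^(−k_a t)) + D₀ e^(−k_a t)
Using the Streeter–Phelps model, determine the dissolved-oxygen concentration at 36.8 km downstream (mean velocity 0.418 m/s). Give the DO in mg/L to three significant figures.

Travel time t = x/v = 36.8 km / (0.418 m/s) = 36800 m / 0.418 m/s = 88040 s = 1.019 d.
k_1 L₀/(k_a−k_1) = 0.174×45.5/(1.41−0.174) = 7.917/1.236 = 6.405 mg/L.
e^(−k_1 t) = e^(−0.174×1.019) = 0.8375; e^(−k_a t) = e^(−1.41×1.019) = 0.2377.
D = 6.405 × (0.8375 − 0.2377) + 1.08 × 0.2377 = 3.842 + 0.2567 = 4.099 mg/L.
DO = C_s − D = 11.7 − 4.099 = 7.601 mg/L.

DO ≈ 7.60 mg/L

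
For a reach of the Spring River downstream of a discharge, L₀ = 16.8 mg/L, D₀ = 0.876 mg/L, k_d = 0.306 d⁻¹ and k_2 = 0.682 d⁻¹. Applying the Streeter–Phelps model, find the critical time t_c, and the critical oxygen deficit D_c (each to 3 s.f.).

t_c ≈ 1.96 d; D_c ≈ 4.14 mg/L

t_c = [1/(k_2−k_d)] ln[(k_2/k_d)(1 − D₀(k_2−k_d)/(k_d L₀))]
= [1/(0.682−0.306)] ln[(0.682/0.306)(1 − 0.876×0.3760/(0.306×16.8))]
= (1/0.3760) ln[2.229 × 0.9359] = 2.660 × ln(2.086) = 2.660 × 0.7352 = 1.955 d.
L(t_c) = L₀ e^(−k_d t_c) = 16.8 × 0.5497 = 9.235 mg/L, and at the critical point k_2 D_c = k_d L, so D_c = (0.306/0.682) × 9.235 = 4.144 mg/L.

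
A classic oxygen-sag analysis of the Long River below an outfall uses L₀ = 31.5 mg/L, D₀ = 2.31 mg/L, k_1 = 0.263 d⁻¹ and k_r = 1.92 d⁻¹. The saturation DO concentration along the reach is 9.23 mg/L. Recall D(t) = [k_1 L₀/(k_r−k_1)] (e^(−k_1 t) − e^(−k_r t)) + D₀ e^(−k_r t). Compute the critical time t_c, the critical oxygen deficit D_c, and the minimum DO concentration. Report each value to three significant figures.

t_c = [1/(k_r−k_1)] ln[(k_r/k_1)(1 − D₀(k_r−k_1)/(k_1 L₀))]
= [1/(1.92−0.263)] ln[(1.92/0.263)(1 − 2.31×1.657/(0.263×31.5))]
= (1/1.657) ln[7.300 × 0.5380] = 0.6035 × ln(3.927) = 0.6035 × 1.368 = 0.8256 d.
D_c = (k_1/k_r) L₀ e^(−k_1 t_c) = (0.263/1.92) × 31.5 × e^(−0.263×0.8256) = 0.1370 × 31.5 × 0.8048 = 3.473 mg/L.
Minimum DO = C_s − D_c = 9.23 − 3.473 = 5.757 mg/L.

t_c ≈ 0.826 d; D_c ≈ 3.47 mg/L; min DO ≈ 5.76 mg/L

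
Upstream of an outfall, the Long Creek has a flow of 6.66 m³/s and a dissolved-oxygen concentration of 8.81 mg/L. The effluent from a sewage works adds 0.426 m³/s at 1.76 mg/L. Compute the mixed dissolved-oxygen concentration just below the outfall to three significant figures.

Flow-weighted mixing: C = (Q_r C_r + Q_w C_w)/(Q_r + Q_w)
= (6.66×8.81 + 0.426×1.76)/(6.66 + 0.426) = 59.42/7.086 = 8.386 mg/L.

8.39 mg/L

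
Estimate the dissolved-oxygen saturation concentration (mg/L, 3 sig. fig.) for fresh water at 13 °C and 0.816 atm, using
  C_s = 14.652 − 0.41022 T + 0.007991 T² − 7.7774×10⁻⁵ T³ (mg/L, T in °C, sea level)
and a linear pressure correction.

At sea level: C_s = 14.652 − 0.41022×13 + 0.007991×13² − 7.7774×10⁻⁵×13³ = 10.50 mg/L.
Pressure correction: C_s' = 10.50 × 0.816 = 8.567 mg/L.

C_s ≈ 8.57 mg/L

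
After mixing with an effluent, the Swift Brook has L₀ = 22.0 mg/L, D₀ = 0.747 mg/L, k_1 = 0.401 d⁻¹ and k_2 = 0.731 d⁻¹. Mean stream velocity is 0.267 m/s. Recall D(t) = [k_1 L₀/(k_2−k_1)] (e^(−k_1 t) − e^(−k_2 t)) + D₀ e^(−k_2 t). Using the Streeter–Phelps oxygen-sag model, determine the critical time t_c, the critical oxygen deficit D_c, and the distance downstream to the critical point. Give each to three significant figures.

At the critical point dD/dt = 0, so k_1 L₀ e^(−k_1 t) = k_2 D. Substituting D(t) from the Streeter–Phelps equation and solving for t gives
t_c = ln[(k_2/k_1)(1 − D₀(k_2−k_1)/(k_1 L₀))] / (k_2−k_1).
Here k_2−k_1 = 0.3300 d⁻¹ and 1 − D₀(k_2−k_1)/(k_1 L₀) = 1 − 0.747×0.3300/(0.401×22.0) = 0.9721, so
t_c = ln(1.823 × 0.9721) / 0.3300 = 0.5721 / 0.3300 = 1.734 d.
L(t_c) = L₀ e^(−k_1 t_c) = 22.0 × 0.4990 = 10.98 mg/L, and at the critical point k_2 D_c = k_1 L, so D_c = (0.401/0.731) × 10.98 = 6.022 mg/L.
x_c = v t_c = 0.267 m/s × 1.734 d × 86400 s/d = 39990 m ≈ 40.0 km.

t_c ≈ 1.73 d; D_c ≈ 6.02 mg/L; x_c ≈ 40.0 km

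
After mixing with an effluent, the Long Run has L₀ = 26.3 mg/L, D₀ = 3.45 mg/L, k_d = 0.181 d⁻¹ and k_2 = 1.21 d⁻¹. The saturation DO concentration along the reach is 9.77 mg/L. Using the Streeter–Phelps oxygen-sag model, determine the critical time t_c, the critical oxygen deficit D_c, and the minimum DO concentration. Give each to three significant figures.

t_c ≈ 0.515 d; D_c ≈ 3.58 mg/L; min DO ≈ 6.19 mg/L

With k_2/k_d = 6.685 and 1 − D₀(k_2−k_d)/(k_d L₀) = 0.2542,
t_c = ln(6.685 × 0.2542) / (1.21 − 0.181) = ln(1.700) / 1.029 = 0.5304/1.029 = 0.5154 d.
L(t_c) = L₀ e^(−k_d t_c) = 26.3 × 0.9109 = 23.96 mg/L, and at the critical point k_2 D_c = k_d L, so D_c = (0.181/1.21) × 23.96 = 3.584 mg/L.
Minimum DO = C_s − D_c = 9.77 − 3.584 = 6.186 mg/L.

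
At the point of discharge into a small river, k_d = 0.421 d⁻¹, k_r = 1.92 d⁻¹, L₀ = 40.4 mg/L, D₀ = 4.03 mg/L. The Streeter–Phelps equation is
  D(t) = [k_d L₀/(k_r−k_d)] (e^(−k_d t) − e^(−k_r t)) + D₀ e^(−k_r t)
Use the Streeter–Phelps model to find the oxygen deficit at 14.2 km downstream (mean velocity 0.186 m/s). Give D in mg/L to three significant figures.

Travel time t = x/v = 14.2 km / (0.186 m/s) = 14200 m / 0.186 m/s = 76340 s = 0.8836 d.
k_d L₀/(k_r−k_d) = 0.421×40.4/(1.92−0.421) = 17.01/1.499 = 11.35 mg/L.
e^(−k_d t) = e^(−0.421×0.8836) = 0.6894; e^(−k_r t) = e^(−1.92×0.8836) = 0.1833.
D = 11.35 × (0.6894 − 0.1833) + 4.03 × 0.1833 = 5.742 + 0.7388 = 6.481 mg/L.

D ≈ 6.48 mg/L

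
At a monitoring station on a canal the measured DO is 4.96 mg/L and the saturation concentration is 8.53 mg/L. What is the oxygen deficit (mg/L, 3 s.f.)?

D ≈ 3.57 mg/L

D = C_s − C = 8.53 − 4.96 = 3.57 mg/L.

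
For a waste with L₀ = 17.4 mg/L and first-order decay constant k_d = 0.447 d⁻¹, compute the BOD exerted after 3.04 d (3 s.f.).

y ≈ 12.9 mg/L

y_t = L₀(1 − e^(−k_d t)) = 17.4 × (1 − e^(−0.447×3.04))
= 17.4 × (1 − 0.2569) = 17.4 × 0.7431 = 12.93 mg/L.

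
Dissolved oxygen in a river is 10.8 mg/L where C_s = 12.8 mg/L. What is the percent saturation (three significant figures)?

84.4 % saturation

% saturation = C/C_s × 100 = 10.8/12.8 × 100 = 84.4 %.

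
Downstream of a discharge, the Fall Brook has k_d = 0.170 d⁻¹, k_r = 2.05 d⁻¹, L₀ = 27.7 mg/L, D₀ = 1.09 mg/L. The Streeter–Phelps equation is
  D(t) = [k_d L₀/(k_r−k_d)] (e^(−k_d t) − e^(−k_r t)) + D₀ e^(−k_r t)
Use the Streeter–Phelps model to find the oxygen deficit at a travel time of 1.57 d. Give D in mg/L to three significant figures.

D ≈ 1.86 mg/L

k_d L₀/(k_r−k_d) = 0.170×27.7/(2.05−0.170) = 4.709/1.880 = 2.505 mg/L.
e^(−k_d t) = e^(−0.170×1.570) = 0.7657; e^(−k_r t) = e^(−2.05×1.570) = 0.04002.
D = 2.505 × (0.7657 − 0.04002) + 1.09 × 0.04002 = 1.818 + 0.04362 = 1.861 mg/L.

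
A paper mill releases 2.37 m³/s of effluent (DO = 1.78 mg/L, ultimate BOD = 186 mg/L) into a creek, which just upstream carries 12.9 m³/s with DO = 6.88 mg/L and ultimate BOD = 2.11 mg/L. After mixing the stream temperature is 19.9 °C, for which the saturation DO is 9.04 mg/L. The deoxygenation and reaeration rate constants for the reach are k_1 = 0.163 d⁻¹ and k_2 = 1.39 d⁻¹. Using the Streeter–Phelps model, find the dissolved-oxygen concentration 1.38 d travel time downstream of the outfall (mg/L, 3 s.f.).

Mixed DO = (12.9×6.88 + 2.37×1.78)/(12.9+2.37) = 92.97/15.27 = 6.088 mg/L.
Mixed L₀ = (12.9×2.11 + 2.37×186)/(15.27) = 468.0/15.27 = 30.65 mg/L.
Initial deficit D₀ = C_s − DO₀ = 9.04 − 6.088 = 2.952 mg/L.
D(1.38) = [0.163×30.65/(1.39−0.163)](e^(−0.163×1.38) − e^(−1.39×1.38)) + 2.952 e^(−1.39×1.38)
= 4.072 × (0.7986 − 0.1469) + 2.952 × 0.1469 = 3.087 mg/L.
DO = 9.04 − 3.087 = 5.953 mg/L.

DO ≈ 5.95 mg/L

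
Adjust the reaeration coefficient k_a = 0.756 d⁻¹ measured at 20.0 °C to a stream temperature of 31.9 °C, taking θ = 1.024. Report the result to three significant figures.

k_a ≈ 1.00 d⁻¹

k_a(T₂) = k_a(T₁) · θ^(T₂−T₁) = 0.756 × 1.024^(31.9−20.0)
= 0.756 × 1.024^11.9 = 0.756 × 1.326 = 1.003 d⁻¹.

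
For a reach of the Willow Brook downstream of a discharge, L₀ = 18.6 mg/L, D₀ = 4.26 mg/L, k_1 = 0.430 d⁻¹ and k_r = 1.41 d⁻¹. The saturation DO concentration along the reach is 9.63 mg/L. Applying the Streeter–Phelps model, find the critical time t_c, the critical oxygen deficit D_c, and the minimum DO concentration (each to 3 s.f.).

t_c = [1/(k_r−k_1)] ln[(k_r/k_1)(1 − D₀(k_r−k_1)/(k_1 L₀))]
= [1/(1.41−0.430)] ln[(1.41/0.430)(1 − 4.26×0.9800/(0.430×18.6))]
= (1/0.9800) ln[3.279 × 0.4780] = 1.020 × ln(1.567) = 1.020 × 0.4495 = 0.4586 d.
D_c = (k_1/k_r) L₀ e^(−k_1 t_c) = (0.430/1.41) × 18.6 × e^(−0.430×0.4586) = 0.3050 × 18.6 × 0.8210 = 4.657 mg/L.
Minimum DO = C_s − D_c = 9.63 − 4.657 = 4.973 mg/L.

t_c ≈ 0.459 d; D_c ≈ 4.66 mg/L; min DO ≈ 4.97 mg/L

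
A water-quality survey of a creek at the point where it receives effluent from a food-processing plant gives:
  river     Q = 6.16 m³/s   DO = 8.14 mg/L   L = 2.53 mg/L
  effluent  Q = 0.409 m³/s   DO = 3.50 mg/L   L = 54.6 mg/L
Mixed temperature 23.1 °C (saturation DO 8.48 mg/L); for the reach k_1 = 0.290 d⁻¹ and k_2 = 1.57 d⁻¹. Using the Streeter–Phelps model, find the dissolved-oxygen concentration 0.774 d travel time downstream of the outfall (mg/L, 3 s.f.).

Mixed DO = (6.16×8.14 + 0.409×3.50)/(6.16+0.409) = 51.57/6.569 = 7.851 mg/L.
Mixed L₀ = (6.16×2.53 + 0.409×54.6)/(6.569) = 37.92/6.569 = 5.772 mg/L.
Initial deficit D₀ = C_s − DO₀ = 8.48 − 7.851 = 0.6289 mg/L.
D(0.774) = [0.290×5.772/(1.57−0.290)](e^(−0.290×0.774) − e^(−1.57×0.774)) + 0.6289 e^(−1.57×0.774)
= 1.308 × (0.7989 − 0.2967) + 0.6289 × 0.2967 = 0.8434 mg/L.
DO = 8.48 − 0.8434 = 7.637 mg/L.

DO ≈ 7.64 mg/L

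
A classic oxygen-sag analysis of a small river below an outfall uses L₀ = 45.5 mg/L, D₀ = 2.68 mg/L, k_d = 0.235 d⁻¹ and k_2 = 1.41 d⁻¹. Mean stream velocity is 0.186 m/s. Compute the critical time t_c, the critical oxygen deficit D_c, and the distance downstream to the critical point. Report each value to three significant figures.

t_c ≈ 1.23 d; D_c ≈ 5.68 mg/L; x_c ≈ 19.7 km

t_c = [1/(k_2−k_d)] ln[(k_2/k_d)(1 − D₀(k_2−k_d)/(k_d L₀))]
= [1/(1.41−0.235)] ln[(1.41/0.235)(1 − 2.68×1.175/(0.235×45.5))]
= (1/1.175) ln[6.000 × 0.7055] = 0.8511 × ln(4.233) = 0.8511 × 1.443 = 1.228 d.
L(t_c) = L₀ e^(−k_d t_c) = 45.5 × 0.7493 = 34.09 mg/L, and at the critical point k_2 D_c = k_d L, so D_c = (0.235/1.41) × 34.09 = 5.682 mg/L.
x_c = v t_c = 0.186 m/s × 1.228 d × 86400 s/d = 19730 m ≈ 19.7 km.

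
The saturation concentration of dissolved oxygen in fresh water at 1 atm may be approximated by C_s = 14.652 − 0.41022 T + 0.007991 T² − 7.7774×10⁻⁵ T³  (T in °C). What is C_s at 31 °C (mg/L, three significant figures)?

C_s = 14.652 − 0.41022×31 + 0.007991×31² − 7.7774×10⁻⁵×31³ = 7.298 mg/L.

C_s ≈ 7.30 mg/L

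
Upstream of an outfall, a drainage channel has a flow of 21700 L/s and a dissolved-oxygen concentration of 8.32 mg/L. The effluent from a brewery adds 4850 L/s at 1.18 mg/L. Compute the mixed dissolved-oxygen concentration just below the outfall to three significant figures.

7.02 mg/L

Flow-weighted mixing: C = (Q_r C_r + Q_w C_w)/(Q_r + Q_w)
= (21700×8.32 + 4850×1.18)/(21700 + 4850) = 186300/26550 = 7.016 mg/L.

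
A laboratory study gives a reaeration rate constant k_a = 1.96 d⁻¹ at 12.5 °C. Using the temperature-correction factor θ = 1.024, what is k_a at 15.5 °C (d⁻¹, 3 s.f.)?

k_a(T₂) = k_a(T₁) · θ^(T₂−T₁) = 1.96 × 1.024^(15.5−12.5)
= 1.96 × 1.024^3.00 = 1.96 × 1.074 = 2.105 d⁻¹.

k_a ≈ 2.10 d⁻¹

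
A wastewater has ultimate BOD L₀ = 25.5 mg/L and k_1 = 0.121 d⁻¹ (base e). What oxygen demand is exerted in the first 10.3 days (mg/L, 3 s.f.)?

y_t = L₀(1 − e^(−k_1 t)) = 25.5 × (1 − e^(−0.121×10.3))
= 25.5 × (1 − 0.2876) = 25.5 × 0.7124 = 18.17 mg/L.

y ≈ 18.2 mg/L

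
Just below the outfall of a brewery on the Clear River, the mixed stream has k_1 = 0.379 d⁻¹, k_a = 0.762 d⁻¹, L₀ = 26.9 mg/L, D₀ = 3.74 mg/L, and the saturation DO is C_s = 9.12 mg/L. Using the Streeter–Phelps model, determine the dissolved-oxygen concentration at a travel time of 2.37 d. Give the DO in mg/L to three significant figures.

k_1 L₀/(k_a−k_1) = 0.379×26.9/(0.762−0.379) = 10.20/0.3830 = 26.62 mg/L.
e^(−k_1 t) = e^(−0.379×2.370) = 0.4073; e^(−k_a t) = e^(−0.762×2.370) = 0.1643.
D = 26.62 × (0.4073 − 0.1643) + 3.74 × 0.1643 = 6.468 + 0.6146 = 7.082 mg/L.
DO = C_s − D = 9.12 − 7.082 = 2.038 mg/L.

DO ≈ 2.04 mg/L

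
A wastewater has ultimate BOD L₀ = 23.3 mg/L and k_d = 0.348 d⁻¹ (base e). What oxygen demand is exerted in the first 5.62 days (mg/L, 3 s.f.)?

y ≈ 20.0 mg/L

y_t = L₀(1 − e^(−k_d t)) = 23.3 × (1 − e^(−0.348×5.62))
= 23.3 × (1 − 0.1415) = 23.3 × 0.8585 = 20.00 mg/L.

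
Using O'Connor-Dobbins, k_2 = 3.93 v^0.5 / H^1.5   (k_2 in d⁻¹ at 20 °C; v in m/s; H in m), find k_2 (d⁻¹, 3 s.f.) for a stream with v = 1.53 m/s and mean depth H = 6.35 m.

k_2 = 3.93 × 1.53^0.5 / 6.35^1.5 = 3.93 × 1.237 / 16.00 = 0.3038 d⁻¹.

k_2 ≈ 0.304 d⁻¹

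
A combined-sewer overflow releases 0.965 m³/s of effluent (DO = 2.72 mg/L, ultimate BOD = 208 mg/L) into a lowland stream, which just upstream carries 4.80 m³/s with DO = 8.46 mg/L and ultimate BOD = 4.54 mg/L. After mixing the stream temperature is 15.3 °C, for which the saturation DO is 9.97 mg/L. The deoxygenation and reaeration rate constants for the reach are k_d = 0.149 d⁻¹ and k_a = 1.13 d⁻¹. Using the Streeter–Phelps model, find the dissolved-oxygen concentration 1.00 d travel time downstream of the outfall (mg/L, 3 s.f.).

DO ≈ 6.01 mg/L

Mixed DO = (4.80×8.46 + 0.965×2.72)/(4.80+0.965) = 43.23/5.765 = 7.499 mg/L.
Mixed L₀ = (4.80×4.54 + 0.965×208)/(5.765) = 222.5/5.765 = 38.60 mg/L.
Initial deficit D₀ = C_s − DO₀ = 9.97 − 7.499 = 2.471 mg/L.
D(1.00) = [0.149×38.60/(1.13−0.149)](e^(−0.149×1.00) − e^(−1.13×1.00)) + 2.471 e^(−1.13×1.00)
= 5.862 × (0.8616 − 0.3230) + 2.471 × 0.3230 = 3.955 mg/L.
DO = 9.97 − 3.955 = 6.015 mg/L.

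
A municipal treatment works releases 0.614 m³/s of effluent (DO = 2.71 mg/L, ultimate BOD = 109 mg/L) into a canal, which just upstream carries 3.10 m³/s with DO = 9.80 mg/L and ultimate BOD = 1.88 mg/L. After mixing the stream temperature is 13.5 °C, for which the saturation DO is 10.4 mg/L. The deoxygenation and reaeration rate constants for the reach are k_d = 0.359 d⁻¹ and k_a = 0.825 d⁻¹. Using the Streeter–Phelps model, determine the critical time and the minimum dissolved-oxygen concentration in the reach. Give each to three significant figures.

t_c ≈ 1.52 d; minimum DO ≈ 5.46 mg/L

Mixed DO = (3.10×9.80 + 0.614×2.71)/(3.10+0.614) = 32.04/3.714 = 8.628 mg/L.
Mixed L₀ = (3.10×1.88 + 0.614×109)/(3.714) = 72.75/3.714 = 19.59 mg/L.
Initial deficit D₀ = C_s − DO₀ = 10.4 − 8.628 = 1.772 mg/L.
t_c = (1/0.4660) ln[(0.825/0.359)(1 − 1.772×0.4660/(0.359×19.59))] = 2.146 × ln(2.028) = 1.517 d.
D_c = (0.359/0.825) × 19.59 × e^(−0.359×1.517) = 0.4352 × 19.59 × 0.5800 = 4.944 mg/L.
Minimum DO = 10.4 − 4.944 = 5.456 mg/L.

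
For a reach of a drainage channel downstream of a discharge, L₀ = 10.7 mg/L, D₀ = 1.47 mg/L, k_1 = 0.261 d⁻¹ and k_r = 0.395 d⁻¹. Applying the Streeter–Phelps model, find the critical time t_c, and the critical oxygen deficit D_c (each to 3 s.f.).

t_c = [1/(k_r−k_1)] ln[(k_r/k_1)(1 − D₀(k_r−k_1)/(k_1 L₀))]
= [1/(0.395−0.261)] ln[(0.395/0.261)(1 − 1.47×0.1340/(0.261×10.7))]
= (1/0.1340) ln[1.513 × 0.9295] = 7.463 × ln(1.407) = 7.463 × 0.3412 = 2.546 d.
D_c = (k_1/k_r) L₀ e^(−k_1 t_c) = (0.261/0.395) × 10.7 × e^(−0.261×2.546) = 0.6608 × 10.7 × 0.5145 = 3.637 mg/L.

t_c ≈ 2.55 d; D_c ≈ 3.64 mg/L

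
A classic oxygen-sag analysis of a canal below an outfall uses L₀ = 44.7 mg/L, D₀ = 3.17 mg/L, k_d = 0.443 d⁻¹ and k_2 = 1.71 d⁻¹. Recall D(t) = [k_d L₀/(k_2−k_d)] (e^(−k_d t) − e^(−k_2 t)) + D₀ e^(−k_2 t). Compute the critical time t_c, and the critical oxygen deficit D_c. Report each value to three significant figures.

With k_2/k_d = 3.860 and 1 − D₀(k_2−k_d)/(k_d L₀) = 0.7972,
t_c = ln(3.860 × 0.7972) / (1.71 − 0.443) = ln(3.077) / 1.267 = 1.124/1.267 = 0.8871 d.
D_c = (k_d/k_2) L₀ e^(−k_d t_c) = (0.443/1.71) × 44.7 × e^(−0.443×0.8871) = 0.2591 × 44.7 × 0.6750 = 7.817 mg/L.

t_c ≈ 0.887 d; D_c ≈ 7.82 mg/L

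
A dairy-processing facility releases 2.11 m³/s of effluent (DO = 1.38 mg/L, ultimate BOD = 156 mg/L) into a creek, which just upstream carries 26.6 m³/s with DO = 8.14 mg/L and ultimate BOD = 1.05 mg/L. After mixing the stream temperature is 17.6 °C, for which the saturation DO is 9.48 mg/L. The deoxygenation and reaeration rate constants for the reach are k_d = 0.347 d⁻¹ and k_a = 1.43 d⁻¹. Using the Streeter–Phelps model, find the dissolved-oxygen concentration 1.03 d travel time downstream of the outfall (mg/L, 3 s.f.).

DO ≈ 7.18 mg/L

Mixed DO = (26.6×8.14 + 2.11×1.38)/(26.6+2.11) = 219.4/28.71 = 7.643 mg/L.
Mixed L₀ = (26.6×1.05 + 2.11×156)/(28.71) = 357.1/28.71 = 12.44 mg/L.
Initial deficit D₀ = C_s − DO₀ = 9.48 − 7.643 = 1.837 mg/L.
D(1.03) = [0.347×12.44/(1.43−0.347)](e^(−0.347×1.03) − e^(−1.43×1.03)) + 1.837 e^(−1.43×1.03)
= 3.985 × (0.6995 − 0.2293) + 1.837 × 0.2293 = 2.295 mg/L.
DO = 9.48 − 2.295 = 7.185 mg/L.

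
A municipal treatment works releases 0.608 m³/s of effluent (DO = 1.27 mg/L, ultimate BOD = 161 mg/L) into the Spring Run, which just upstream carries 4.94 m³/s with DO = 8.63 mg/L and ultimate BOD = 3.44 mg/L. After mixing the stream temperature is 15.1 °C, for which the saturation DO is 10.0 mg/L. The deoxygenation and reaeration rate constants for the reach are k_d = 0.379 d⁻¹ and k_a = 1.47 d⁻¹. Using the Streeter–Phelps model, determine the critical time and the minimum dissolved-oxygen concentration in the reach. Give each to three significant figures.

Mixed DO = (4.94×8.63 + 0.608×1.27)/(4.94+0.608) = 43.40/5.548 = 7.823 mg/L.
Mixed L₀ = (4.94×3.44 + 0.608×161)/(5.548) = 114.9/5.548 = 20.71 mg/L.
Initial deficit D₀ = C_s − DO₀ = 10.0 − 7.823 = 2.177 mg/L.
t_c = (1/1.091) ln[(1.47/0.379)(1 − 2.177×1.091/(0.379×20.71))] = 0.9166 × ln(2.705) = 0.9121 d.
D_c = (0.379/1.47) × 20.71 × e^(−0.379×0.9121) = 0.2578 × 20.71 × 0.7077 = 3.778 mg/L.
Minimum DO = 10.0 − 3.778 = 6.222 mg/L.

t_c ≈ 0.912 d; minimum DO ≈ 6.22 mg/L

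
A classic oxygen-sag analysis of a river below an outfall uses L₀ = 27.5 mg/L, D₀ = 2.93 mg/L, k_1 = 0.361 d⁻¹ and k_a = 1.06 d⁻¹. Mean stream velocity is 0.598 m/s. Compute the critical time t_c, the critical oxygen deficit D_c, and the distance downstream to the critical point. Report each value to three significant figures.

t_c = [1/(k_a−k_1)] ln[(k_a/k_1)(1 − D₀(k_a−k_1)/(k_1 L₀))]
= [1/(1.06−0.361)] ln[(1.06/0.361)(1 − 2.93×0.6990/(0.361×27.5))]
= (1/0.6990) ln[2.936 × 0.7937] = 1.431 × ln(2.331) = 1.431 × 0.8461 = 1.210 d.
D_c = (k_1/k_a) L₀ e^(−k_1 t_c) = (0.361/1.06) × 27.5 × e^(−0.361×1.210) = 0.3406 × 27.5 × 0.6460 = 6.050 mg/L.
x_c = v t_c = 0.598 m/s × 1.210 d × 86400 s/d = 62540 m ≈ 62.5 km.

t_c ≈ 1.21 d; D_c ≈ 6.05 mg/L; x_c ≈ 62.5 km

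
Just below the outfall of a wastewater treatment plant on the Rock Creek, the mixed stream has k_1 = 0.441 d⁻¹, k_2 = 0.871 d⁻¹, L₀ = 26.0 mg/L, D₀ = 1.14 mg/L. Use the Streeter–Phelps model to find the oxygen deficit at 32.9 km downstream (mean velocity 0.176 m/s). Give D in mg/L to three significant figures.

D ≈ 6.39 mg/L

Travel time t = x/v = 32.9 km / (0.176 m/s) = 32900 m / 0.176 m/s = 186900 s = 2.164 d.
k_1 L₀/(k_2−k_1) = 0.441×26.0/(0.871−0.441) = 11.47/0.4300 = 26.67 mg/L.
e^(−k_1 t) = e^(−0.441×2.164) = 0.3851; e^(−k_2 t) = e^(−0.871×2.164) = 0.1519.
D = 26.67 × (0.3851 − 0.1519) + 1.14 × 0.1519 = 6.219 + 0.1732 = 6.392 mg/L.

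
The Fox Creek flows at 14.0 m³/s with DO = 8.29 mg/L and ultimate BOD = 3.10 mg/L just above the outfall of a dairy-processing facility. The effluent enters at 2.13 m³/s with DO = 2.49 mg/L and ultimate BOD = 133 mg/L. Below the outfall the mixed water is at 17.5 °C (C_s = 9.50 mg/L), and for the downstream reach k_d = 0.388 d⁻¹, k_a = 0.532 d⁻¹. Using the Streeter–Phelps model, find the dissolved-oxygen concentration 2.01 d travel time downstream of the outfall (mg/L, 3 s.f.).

Mixed DO = (14.0×8.29 + 2.13×2.49)/(14.0+2.13) = 121.4/16.13 = 7.524 mg/L.
Mixed L₀ = (14.0×3.10 + 2.13×133)/(16.13) = 326.7/16.13 = 20.25 mg/L.
Initial deficit D₀ = C_s − DO₀ = 9.50 − 7.524 = 1.976 mg/L.
D(2.01) = [0.388×20.25/(0.532−0.388)](e^(−0.388×2.01) − e^(−0.532×2.01)) + 1.976 e^(−0.532×2.01)
= 54.57 × (0.4585 − 0.3432) + 1.976 × 0.3432 = 6.966 mg/L.
DO = 9.50 − 6.966 = 2.534 mg/L.

DO ≈ 2.53 mg/L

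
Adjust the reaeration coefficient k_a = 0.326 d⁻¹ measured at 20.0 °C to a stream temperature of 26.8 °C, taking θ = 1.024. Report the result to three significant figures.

k_a ≈ 0.383 d⁻¹

k_a(T₂) = k_a(T₁) · θ^(T₂−T₁) = 0.326 × 1.024^(26.8−20.0)
= 0.326 × 1.024^6.80 = 0.326 × 1.175 = 0.3831 d⁻¹.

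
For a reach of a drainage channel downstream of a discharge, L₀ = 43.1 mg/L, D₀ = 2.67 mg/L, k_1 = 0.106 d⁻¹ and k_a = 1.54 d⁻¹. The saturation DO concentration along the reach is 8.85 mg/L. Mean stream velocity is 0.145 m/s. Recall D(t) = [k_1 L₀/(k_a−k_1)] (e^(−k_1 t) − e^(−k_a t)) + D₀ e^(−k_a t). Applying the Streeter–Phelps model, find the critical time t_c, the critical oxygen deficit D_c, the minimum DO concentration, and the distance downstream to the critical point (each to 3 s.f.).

t_c ≈ 0.597 d; D_c ≈ 2.78 mg/L; min DO ≈ 6.07 mg/L; x_c ≈ 7.47 km

With k_a/k_1 = 14.53 and 1 − D₀(k_a−k_1)/(k_1 L₀) = 0.1619,
t_c = ln(14.53 × 0.1619) / (1.54 − 0.106) = ln(2.353) / 1.434 = 0.8555/1.434 = 0.5966 d.
D_c = (k_1/k_a) L₀ e^(−k_1 t_c) = (0.106/1.54) × 43.1 × e^(−0.106×0.5966) = 0.06883 × 43.1 × 0.9387 = 2.785 mg/L.
Minimum DO = C_s − D_c = 8.85 − 2.785 = 6.065 mg/L.
x_c = v t_c = 0.145 m/s × 0.5966 d × 86400 s/d = 7474 m ≈ 7.47 km.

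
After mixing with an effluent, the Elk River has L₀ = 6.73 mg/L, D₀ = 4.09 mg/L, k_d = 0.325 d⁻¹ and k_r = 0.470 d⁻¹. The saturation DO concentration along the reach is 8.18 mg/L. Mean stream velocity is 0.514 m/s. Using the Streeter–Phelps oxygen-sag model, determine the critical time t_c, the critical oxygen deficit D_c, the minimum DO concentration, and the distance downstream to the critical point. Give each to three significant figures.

t_c ≈ 0.363 d; D_c ≈ 4.14 mg/L; min DO ≈ 4.04 mg/L; x_c ≈ 16.1 km

t_c = [1/(k_r−k_d)] ln[(k_r/k_d)(1 − D₀(k_r−k_d)/(k_d L₀))]
= [1/(0.470−0.325)] ln[(0.470/0.325)(1 − 4.09×0.1450/(0.325×6.73))]
= (1/0.1450) ln[1.446 × 0.7289] = 6.897 × ln(1.054) = 6.897 × 0.05263 = 0.3630 d.
D_c = (k_d/k_r) L₀ e^(−k_d t_c) = (0.325/0.470) × 6.73 × e^(−0.325×0.3630) = 0.6915 × 6.73 × 0.8887 = 4.136 mg/L.
Minimum DO = C_s − D_c = 8.18 − 4.136 = 4.044 mg/L.
x_c = v t_c = 0.514 m/s × 0.3630 d × 86400 s/d = 16120 m ≈ 16.1 km.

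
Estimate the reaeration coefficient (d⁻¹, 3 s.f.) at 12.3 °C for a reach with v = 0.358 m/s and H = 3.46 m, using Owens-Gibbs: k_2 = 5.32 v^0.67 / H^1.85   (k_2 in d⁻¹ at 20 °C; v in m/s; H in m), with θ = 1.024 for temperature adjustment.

k_2 ≈ 0.224 d⁻¹

k_2(20) = 5.32 × 0.358^0.67 / 3.46^1.85 = 5.32 × 0.5025 / 9.938 = 0.2690 d⁻¹.
k_2(12.3) = 0.2690 × 1.024^(12.3−20) = 0.2690 × 0.8331 = 0.2241 d⁻¹.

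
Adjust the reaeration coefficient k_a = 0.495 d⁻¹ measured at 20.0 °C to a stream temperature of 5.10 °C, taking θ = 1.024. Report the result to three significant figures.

k_a ≈ 0.348 d⁻¹

k_a(T₂) = k_a(T₁) · θ^(T₂−T₁) = 0.495 × 1.024^(5.10−20.0)
= 0.495 × 1.024^-14.9 = 0.495 × 0.7023 = 0.3476 d⁻¹.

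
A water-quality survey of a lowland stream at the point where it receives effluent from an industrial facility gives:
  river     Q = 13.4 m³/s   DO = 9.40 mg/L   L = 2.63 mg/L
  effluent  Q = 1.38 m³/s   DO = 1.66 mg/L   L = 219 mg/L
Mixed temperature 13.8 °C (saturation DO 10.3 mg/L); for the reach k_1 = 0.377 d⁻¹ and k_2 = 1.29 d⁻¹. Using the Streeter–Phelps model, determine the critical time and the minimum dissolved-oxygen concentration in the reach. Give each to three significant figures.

Mixed DO = (13.4×9.40 + 1.38×1.66)/(13.4+1.38) = 128.3/14.78 = 8.677 mg/L.
Mixed L₀ = (13.4×2.63 + 1.38×219)/(14.78) = 337.5/14.78 = 22.83 mg/L.
Initial deficit D₀ = C_s − DO₀ = 10.3 − 8.677 = 1.623 mg/L.
t_c = (1/0.9130) ln[(1.29/0.377)(1 − 1.623×0.9130/(0.377×22.83))] = 1.095 × ln(2.833) = 1.140 d.
D_c = (0.377/1.29) × 22.83 × e^(−0.377×1.140) = 0.2922 × 22.83 × 0.6505 = 4.341 mg/L.
Minimum DO = 10.3 − 4.341 = 5.959 mg/L.

t_c ≈ 1.14 d; minimum DO ≈ 5.96 mg/L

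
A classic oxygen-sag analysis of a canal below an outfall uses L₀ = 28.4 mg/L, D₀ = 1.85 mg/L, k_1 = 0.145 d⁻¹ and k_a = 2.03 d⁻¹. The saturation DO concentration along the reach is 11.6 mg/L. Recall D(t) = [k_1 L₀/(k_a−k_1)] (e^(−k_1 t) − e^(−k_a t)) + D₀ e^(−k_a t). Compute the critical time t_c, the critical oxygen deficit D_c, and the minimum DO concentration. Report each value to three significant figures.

t_c ≈ 0.405 d; D_c ≈ 1.91 mg/L; min DO ≈ 9.69 mg/L

At the critical point dD/dt = 0, so k_1 L₀ e^(−k_1 t) = k_a D. Substituting D(t) from the Streeter–Phelps equation and solving for t gives
t_c = ln[(k_a/k_1)(1 − D₀(k_a−k_1)/(k_1 L₀))] / (k_a−k_1).
Here k_a−k_1 = 1.885 d⁻¹ and 1 − D₀(k_a−k_1)/(k_1 L₀) = 1 − 1.85×1.885/(0.145×28.4) = 0.1532, so
t_c = ln(14.00 × 0.1532) / 1.885 = 0.7628 / 1.885 = 0.4047 d.
L(t_c) = L₀ e^(−k_1 t_c) = 28.4 × 0.9430 = 26.78 mg/L, and at the critical point k_a D_c = k_1 L, so D_c = (0.145/2.03) × 26.78 = 1.913 mg/L.
Minimum DO = C_s − D_c = 11.6 − 1.913 = 9.687 mg/L.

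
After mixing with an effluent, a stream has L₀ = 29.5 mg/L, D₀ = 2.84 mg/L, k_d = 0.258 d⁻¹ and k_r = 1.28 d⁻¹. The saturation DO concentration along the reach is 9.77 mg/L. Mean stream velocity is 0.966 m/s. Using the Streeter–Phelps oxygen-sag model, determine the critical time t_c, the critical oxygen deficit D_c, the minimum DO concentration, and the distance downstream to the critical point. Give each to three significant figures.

With k_r/k_d = 4.961 and 1 − D₀(k_r−k_d)/(k_d L₀) = 0.6186,
t_c = ln(4.961 × 0.6186) / (1.28 − 0.258) = ln(3.069) / 1.022 = 1.121/1.022 = 1.097 d.
L(t_c) = L₀ e^(−k_d t_c) = 29.5 × 0.7534 = 22.23 mg/L, and at the critical point k_r D_c = k_d L, so D_c = (0.258/1.28) × 22.23 = 4.480 mg/L.
Minimum DO = C_s − D_c = 9.77 − 4.480 = 5.290 mg/L.
x_c = v t_c = 0.966 m/s × 1.097 d × 86400 s/d = 91580 m ≈ 91.6 km.

t_c ≈ 1.10 d; D_c ≈ 4.48 mg/L; min DO ≈ 5.29 mg/L; x_c ≈ 91.6 km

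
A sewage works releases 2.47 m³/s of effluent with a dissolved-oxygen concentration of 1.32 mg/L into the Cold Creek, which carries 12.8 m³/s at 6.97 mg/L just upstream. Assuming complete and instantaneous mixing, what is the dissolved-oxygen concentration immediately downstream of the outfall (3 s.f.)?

6.06 mg/L

Flow-weighted mixing: C = (Q_r C_r + Q_w C_w)/(Q_r + Q_w)
= (12.8×6.97 + 2.47×1.32)/(12.8 + 2.47) = 92.48/15.27 = 6.056 mg/L.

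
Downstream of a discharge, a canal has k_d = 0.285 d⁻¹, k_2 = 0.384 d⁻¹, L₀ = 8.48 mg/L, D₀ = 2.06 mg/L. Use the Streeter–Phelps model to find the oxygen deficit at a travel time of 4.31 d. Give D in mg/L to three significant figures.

D ≈ 2.88 mg/L

k_d L₀/(k_2−k_d) = 0.285×8.48/(0.384−0.285) = 2.417/0.09900 = 24.41 mg/L.
e^(−k_d t) = e^(−0.285×4.310) = 0.2928; e^(−k_2 t) = e^(−0.384×4.310) = 0.1911.
D = 24.41 × (0.2928 − 0.1911) + 2.06 × 0.1911 = 2.482 + 0.3936 = 2.876 mg/L.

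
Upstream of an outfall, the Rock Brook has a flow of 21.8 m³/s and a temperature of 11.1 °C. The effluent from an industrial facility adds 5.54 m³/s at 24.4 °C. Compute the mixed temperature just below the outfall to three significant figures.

13.8 °C

Flow-weighted mixing: C = (Q_r C_r + Q_w C_w)/(Q_r + Q_w)
= (21.8×11.1 + 5.54×24.4)/(21.8 + 5.54) = 377.2/27.34 = 13.80 °C.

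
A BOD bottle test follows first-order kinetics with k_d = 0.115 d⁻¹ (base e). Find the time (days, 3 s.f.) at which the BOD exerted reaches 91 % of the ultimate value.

t ≈ 20.9 d

y/L₀ = 1 − e^(−k_d t) = 0.91 ⇒ e^(−k_d t) = 0.0900
t = −ln(0.0900) / 0.115 = 2.408 / 0.115 = 20.94 d.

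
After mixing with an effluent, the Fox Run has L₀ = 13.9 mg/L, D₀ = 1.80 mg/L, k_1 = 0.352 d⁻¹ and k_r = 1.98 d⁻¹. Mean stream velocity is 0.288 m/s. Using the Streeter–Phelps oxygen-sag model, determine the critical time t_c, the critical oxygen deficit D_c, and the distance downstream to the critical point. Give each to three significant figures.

With k_r/k_1 = 5.625 and 1 − D₀(k_r−k_1)/(k_1 L₀) = 0.4011,
t_c = ln(5.625 × 0.4011) / (1.98 − 0.352) = ln(2.256) / 1.628 = 0.8136/1.628 = 0.4998 d.
D_c = (k_1/k_r) L₀ e^(−k_1 t_c) = (0.352/1.98) × 13.9 × e^(−0.352×0.4998) = 0.1778 × 13.9 × 0.8387 = 2.072 mg/L.
x_c = v t_c = 0.288 m/s × 0.4998 d × 86400 s/d = 12440 m ≈ 12.4 km.

t_c ≈ 0.500 d; D_c ≈ 2.07 mg/L; x_c ≈ 12.4 km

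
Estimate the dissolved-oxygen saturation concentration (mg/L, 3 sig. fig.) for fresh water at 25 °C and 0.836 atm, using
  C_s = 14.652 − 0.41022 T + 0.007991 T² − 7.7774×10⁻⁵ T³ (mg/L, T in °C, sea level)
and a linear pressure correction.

C_s ≈ 6.83 mg/L

At sea level: C_s = 14.652 − 0.41022×25 + 0.007991×25² − 7.7774×10⁻⁵×25³ = 8.176 mg/L.
Pressure correction: C_s' = 8.176 × 0.836 = 6.835 mg/L.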